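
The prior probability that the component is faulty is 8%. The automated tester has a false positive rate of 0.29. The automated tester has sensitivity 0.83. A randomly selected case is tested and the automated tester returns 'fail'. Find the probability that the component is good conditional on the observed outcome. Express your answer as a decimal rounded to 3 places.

P(¬H | E) ≈ 0.801

Write H for 'the component is faulty'. Prior odds H:¬H = 0.08/0.92 = 0.086957. For the 'fail' outcome, the likelihood ratio is 0.83/0.29 = 2.8621.
Posterior odds = 0.086957 × 2.8621 = 0.24888, so P(H|E) = 0.24888/(1+0.24888) = 0.199. Then P(¬H|E) = 1 − 0.199 = 0.801.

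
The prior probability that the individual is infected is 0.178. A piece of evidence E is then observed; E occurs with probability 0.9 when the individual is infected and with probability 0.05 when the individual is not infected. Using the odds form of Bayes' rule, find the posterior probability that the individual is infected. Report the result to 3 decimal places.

Posterior probability ≈ 0.796

Prior odds = 0.178/(1−0.178) = 0.21655. In log-odds, ln(0.21655) = -1.5300.
Add log likelihood ratio: ln(18.000) = 2.8904.
Posterior log-odds = 1.3604, so posterior odds = exp(1.3604) = 3.8978. Converting, P(H|E) = 3.8978/4.8978 = 0.796.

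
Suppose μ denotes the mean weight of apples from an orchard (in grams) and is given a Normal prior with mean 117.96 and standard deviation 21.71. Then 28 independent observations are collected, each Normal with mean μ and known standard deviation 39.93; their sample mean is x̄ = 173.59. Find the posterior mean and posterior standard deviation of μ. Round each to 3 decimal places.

With known σ, the Normal prior is conjugate. Weight on the data is w = (n/σ²)/(n/σ² + 1/τ₀²) = 0.0175614/(0.0175614+0.00212168) = 0.89221.
Posterior mean = w·x̄ + (1−w)·μ₀ = 0.89221·173.59 + 0.10779·117.96 = 167.594. Posterior variance = 1/(0.0175614+0.00212168) = 50.8050, so SD = 7.128.

Posterior mean ≈ 167.594; posterior SD ≈ 7.128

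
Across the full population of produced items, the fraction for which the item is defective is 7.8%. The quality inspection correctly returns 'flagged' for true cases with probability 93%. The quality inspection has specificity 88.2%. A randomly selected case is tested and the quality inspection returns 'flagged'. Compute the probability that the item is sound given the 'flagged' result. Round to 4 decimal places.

P(¬H | E) ≈ 0.6000

Let H be the event that the item is defective. P(H) = 0.078, so P(¬H) = 0.922. With E the 'flagged' result, P(E|H) = 0.93 and P(E|¬H) = 0.118.
P(E) = 0.93·0.078 + 0.118·0.922 = 0.072540 + 0.10880 = 0.18134.
By Bayes' theorem, P(H|E) = 0.072540 / 0.18134 = 0.4000. Hence P(¬H|E) = 1 − 0.4000 = 0.6000.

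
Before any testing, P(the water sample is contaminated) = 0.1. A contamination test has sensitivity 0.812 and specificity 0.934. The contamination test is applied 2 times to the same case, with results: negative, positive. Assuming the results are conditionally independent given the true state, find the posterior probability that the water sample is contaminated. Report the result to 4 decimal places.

Let H be the event that the water sample is contaminated; start with P(H) = 0.1. P('positive'|H) = 0.812, P('positive'|¬H) = 0.066.
Update on result 1 ('negative'): P(H) ← 0.188·0.1000 / (0.188·0.1000 + 0.934·0.9000) = 0.018800/0.85940 = 0.0219.
Update on result 2 ('positive'): P(H) ← 0.812·0.0219 / (0.812·0.0219 + 0.066·0.9781) = 0.017763/0.082319 = 0.2158.

Posterior P(H) ≈ 0.2158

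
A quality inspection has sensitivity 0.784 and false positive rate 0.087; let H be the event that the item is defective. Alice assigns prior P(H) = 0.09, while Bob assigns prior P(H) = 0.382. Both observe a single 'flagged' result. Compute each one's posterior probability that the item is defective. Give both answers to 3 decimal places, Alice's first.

Alice: 0.471; Bob: 0.848

The likelihood ratio for a 'flagged' result is 0.784/0.087 = 9.0115.
Alice: prior odds 0.09/0.91 = 0.098901; posterior odds 0.89125; posterior probability 0.471.
Bob: prior odds 0.382/0.618 = 0.61812; posterior odds 5.5702; posterior probability 0.848.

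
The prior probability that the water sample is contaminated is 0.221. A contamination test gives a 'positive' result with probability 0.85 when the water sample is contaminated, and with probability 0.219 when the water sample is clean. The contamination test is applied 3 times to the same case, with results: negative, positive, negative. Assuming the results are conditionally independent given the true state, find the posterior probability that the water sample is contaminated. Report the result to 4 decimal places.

Posterior P(H) ≈ 0.0390

Let H be the event that the water sample is contaminated; start with P(H) = 0.221. P('positive'|H) = 0.85, P('positive'|¬H) = 0.219.
Update on result 1 ('negative'): P(H) ← 0.15·0.2210 / (0.15·0.2210 + 0.781·0.7790) = 0.033150/0.64155 = 0.0517.
Update on result 2 ('positive'): P(H) ← 0.85·0.0517 / (0.85·0.0517 + 0.219·0.9483) = 0.043921/0.25160 = 0.1746.
Update on result 3 ('negative'): P(H) ← 0.15·0.1746 / (0.15·0.1746 + 0.781·0.8254) = 0.026185/0.67085 = 0.0390.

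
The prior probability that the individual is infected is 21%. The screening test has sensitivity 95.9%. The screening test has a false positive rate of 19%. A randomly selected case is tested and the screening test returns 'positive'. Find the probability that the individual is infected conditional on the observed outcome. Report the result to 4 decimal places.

Let H be the event that the individual is infected. P(H) = 0.21, so P(¬H) = 0.79. With E the 'positive' result, P(E|H) = 0.959 and P(E|¬H) = 0.19.
P(E) = 0.959·0.21 + 0.19·0.79 = 0.20139 + 0.15010 = 0.35149.
By Bayes' theorem, P(H|E) = 0.20139 / 0.35149 = 0.5730.

P(H | E) ≈ 0.5730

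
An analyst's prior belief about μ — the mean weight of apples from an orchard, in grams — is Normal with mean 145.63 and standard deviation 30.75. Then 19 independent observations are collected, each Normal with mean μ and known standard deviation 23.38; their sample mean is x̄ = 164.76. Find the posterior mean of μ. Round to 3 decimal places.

Posterior mean ≈ 164.195

With known σ, the Normal prior is conjugate. Weight on the data is w = (n/σ²)/(n/σ² + 1/τ₀²) = 0.0347588/(0.0347588+0.00105757) = 0.97047.
Posterior mean = w·x̄ + (1−w)·μ₀ = 0.97047·164.76 + 0.029528·145.63 = 164.195.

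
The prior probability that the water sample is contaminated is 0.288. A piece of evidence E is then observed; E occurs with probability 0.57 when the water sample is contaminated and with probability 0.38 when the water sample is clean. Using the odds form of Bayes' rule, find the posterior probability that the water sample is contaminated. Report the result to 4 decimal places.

Posterior probability ≈ 0.3776

Prior odds = 0.288/(1−0.288) = 0.40449. In log-odds, ln(0.40449) = -0.90512.
Add log likelihood ratio: ln(1.5000) = 0.40547.
Posterior log-odds = -0.49965, so posterior odds = exp(-0.49965) = 0.60674. Converting, P(H|E) = 0.60674/1.6067 = 0.3776.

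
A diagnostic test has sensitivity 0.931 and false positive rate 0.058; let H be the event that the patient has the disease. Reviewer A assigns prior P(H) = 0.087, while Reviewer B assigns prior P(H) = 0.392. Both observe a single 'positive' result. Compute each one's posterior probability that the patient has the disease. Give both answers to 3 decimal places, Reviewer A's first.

Reviewer A: 0.605; Reviewer B: 0.912

The likelihood ratio for a 'positive' result is 0.931/0.058 = 16.052.
Reviewer A: prior odds 0.087/0.913 = 0.095290; posterior odds 1.5296; posterior probability 0.605.
Reviewer B: prior odds 0.392/0.608 = 0.64474; posterior odds 10.349; posterior probability 0.912.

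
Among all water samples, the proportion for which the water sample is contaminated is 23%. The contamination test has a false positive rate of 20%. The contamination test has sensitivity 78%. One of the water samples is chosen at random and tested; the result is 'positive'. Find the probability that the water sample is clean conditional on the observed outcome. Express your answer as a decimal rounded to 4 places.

Write H for 'the water sample is contaminated'. Prior odds H:¬H = 0.23/0.77 = 0.29870. For the 'positive' outcome, the likelihood ratio is 0.78/0.2 = 3.9000.
Posterior odds = 0.29870 × 3.9000 = 1.1649, so P(H|E) = 1.1649/(1+1.1649) = 0.5381. Then P(¬H|E) = 1 − 0.5381 = 0.4619.

P(¬H | E) ≈ 0.4619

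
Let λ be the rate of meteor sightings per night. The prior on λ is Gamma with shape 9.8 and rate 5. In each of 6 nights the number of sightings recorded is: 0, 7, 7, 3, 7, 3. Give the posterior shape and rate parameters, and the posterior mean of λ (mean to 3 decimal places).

Total count ∑xᵢ = 27 over n = 6 nights.
Gamma is conjugate to the Poisson likelihood: posterior is Gamma(shape = 9.8+27 = 36.8, rate = 5+6 = 11).
E[λ | data] = 36.8/11 = 3.345.

Posterior: Gamma(shape=36.8, rate=11); mean ≈ 3.345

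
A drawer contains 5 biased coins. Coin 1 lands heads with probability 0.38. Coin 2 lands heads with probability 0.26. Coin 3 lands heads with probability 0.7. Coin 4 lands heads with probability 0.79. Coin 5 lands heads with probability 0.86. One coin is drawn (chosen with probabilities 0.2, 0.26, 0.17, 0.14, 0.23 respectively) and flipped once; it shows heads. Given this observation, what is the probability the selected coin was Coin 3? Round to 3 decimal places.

Posterior probability ≈ 0.208

P(heads|C1) = 0.38; P(heads|C2) = 0.26; P(heads|C3) = 0.7; P(heads|C4) = 0.79; P(heads|C5) = 0.86.
Prior × likelihood for each source: 0.2·0.38=0.07600, 0.26·0.26=0.06760, 0.17·0.7=0.1190, 0.14·0.79=0.1106, 0.23·0.86=0.1978. Summing gives P(heads) = 0.57100.
P(Coin 3 | heads) = 0.1190 / 0.57100 = 0.208.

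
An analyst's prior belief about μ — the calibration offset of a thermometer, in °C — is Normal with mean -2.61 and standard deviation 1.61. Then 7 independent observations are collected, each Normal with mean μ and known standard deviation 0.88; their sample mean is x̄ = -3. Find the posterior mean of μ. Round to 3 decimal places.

Posterior mean ≈ -2.984

Prior precision 1/τ₀² = 1/1.61² = 0.385788; data precision n/σ² = 7/0.88² = 9.03926.
Posterior precision = 0.385788 + 9.03926 = 9.42504.
Posterior mean = (0.385788·-2.61 + 9.03926·-3) / 9.42504 = -2.984.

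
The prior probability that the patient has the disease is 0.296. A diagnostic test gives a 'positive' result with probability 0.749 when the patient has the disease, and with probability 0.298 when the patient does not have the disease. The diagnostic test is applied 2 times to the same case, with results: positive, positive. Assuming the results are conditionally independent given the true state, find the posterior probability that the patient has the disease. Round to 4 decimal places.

With H the event that the patient has the disease, the joint likelihood of the observed sequence is P(data|H) = 0.749·0.749 = 0.56100 and P(data|¬H) = 0.298·0.298 = 0.088804.
Bayes: P(H|data) = 0.296·0.56100 / (0.296·0.56100 + 0.704·0.088804) = 0.16606/0.22857 = 0.7265.

Posterior P(H) ≈ 0.7265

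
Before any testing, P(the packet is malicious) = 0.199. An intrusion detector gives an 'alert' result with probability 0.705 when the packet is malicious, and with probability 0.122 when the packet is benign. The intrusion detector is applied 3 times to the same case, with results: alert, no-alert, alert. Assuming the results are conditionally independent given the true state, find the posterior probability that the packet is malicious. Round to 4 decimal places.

Posterior P(H) ≈ 0.7360

With H the event that the packet is malicious, the joint likelihood of the observed sequence is P(data|H) = 0.705·0.295·0.705 = 0.14662 and P(data|¬H) = 0.122·0.878·0.122 = 0.013068.
Bayes: P(H|data) = 0.199·0.14662 / (0.199·0.14662 + 0.801·0.013068) = 0.029178/0.039645 = 0.7360.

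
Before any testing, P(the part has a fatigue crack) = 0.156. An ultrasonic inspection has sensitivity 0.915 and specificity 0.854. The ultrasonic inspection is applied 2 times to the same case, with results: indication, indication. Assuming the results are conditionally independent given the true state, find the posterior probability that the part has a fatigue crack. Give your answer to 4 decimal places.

Let H be the event that the part has a fatigue crack; start with P(H) = 0.156. P('indication'|H) = 0.915, P('indication'|¬H) = 0.146.
Update on result 1 ('indication'): P(H) ← 0.915·0.1560 / (0.915·0.1560 + 0.146·0.8440) = 0.14274/0.26596 = 0.5367.
Update on result 2 ('indication'): P(H) ← 0.915·0.5367 / (0.915·0.5367 + 0.146·0.4633) = 0.49107/0.55871 = 0.8789.

Posterior P(H) ≈ 0.8789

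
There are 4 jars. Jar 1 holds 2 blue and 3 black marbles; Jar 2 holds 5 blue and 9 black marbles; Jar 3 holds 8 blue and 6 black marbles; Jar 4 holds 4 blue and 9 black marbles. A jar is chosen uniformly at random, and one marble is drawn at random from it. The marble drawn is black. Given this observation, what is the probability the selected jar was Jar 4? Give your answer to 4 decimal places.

Posterior probability ≈ 0.2929

Tabulate prior·likelihood by source: [1] prior 0.25, lik 0.6, product 0.1500; [2] prior 0.25, lik 0.6429, product 0.1607; [3] prior 0.25, lik 0.4286, product 0.1071; [4] prior 0.25, lik 0.6923, product 0.1731.
Normalizing constant = 0.59093; the posterior for Jar 4 is its product over the sum, 0.1731/0.59093 = 0.2929.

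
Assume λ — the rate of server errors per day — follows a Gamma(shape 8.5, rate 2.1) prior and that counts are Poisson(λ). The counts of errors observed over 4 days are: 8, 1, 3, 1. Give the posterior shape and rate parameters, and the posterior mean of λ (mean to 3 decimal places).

Posterior: Gamma(shape=21.5, rate=6.1); mean ≈ 3.525

Total count ∑xᵢ = 13 over n = 4 days.
Gamma is conjugate to the Poisson likelihood: posterior is Gamma(shape = 8.5+13 = 21.5, rate = 2.1+4 = 6.1).
E[λ | data] = 21.5/6.1 = 3.525.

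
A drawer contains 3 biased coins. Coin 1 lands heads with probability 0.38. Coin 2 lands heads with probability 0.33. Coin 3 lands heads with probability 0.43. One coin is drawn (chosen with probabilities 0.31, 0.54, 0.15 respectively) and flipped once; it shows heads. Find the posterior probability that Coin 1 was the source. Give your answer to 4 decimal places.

P(heads|C1) = 0.38; P(heads|C2) = 0.33; P(heads|C3) = 0.43.
Prior × likelihood for each source: 0.31·0.38=0.1178, 0.54·0.33=0.1782, 0.15·0.43=0.06450. Summing gives P(heads) = 0.36050.
P(Coin 1 | heads) = 0.1178 / 0.36050 = 0.3268.

Posterior probability ≈ 0.3268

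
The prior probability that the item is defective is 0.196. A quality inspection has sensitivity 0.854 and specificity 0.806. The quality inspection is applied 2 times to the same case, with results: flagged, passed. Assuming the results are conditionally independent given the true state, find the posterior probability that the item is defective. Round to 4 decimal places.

With H the event that the item is defective, the joint likelihood of the observed sequence is P(data|H) = 0.854·0.146 = 0.12468 and P(data|¬H) = 0.194·0.806 = 0.15636.
Bayes: P(H|data) = 0.196·0.12468 / (0.196·0.12468 + 0.804·0.15636) = 0.024438/0.15015 = 0.1628.

Posterior P(H) ≈ 0.1628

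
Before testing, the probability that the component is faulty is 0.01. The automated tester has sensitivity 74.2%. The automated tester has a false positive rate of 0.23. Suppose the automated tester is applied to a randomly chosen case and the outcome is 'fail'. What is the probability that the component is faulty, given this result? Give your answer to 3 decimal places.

Write H for 'the component is faulty'. Prior odds H:¬H = 0.01/0.99 = 0.010101. For the 'fail' outcome, the likelihood ratio is 0.742/0.23 = 3.2261.
Posterior odds = 0.010101 × 3.2261 = 0.032587, so P(H|E) = 0.032587/(1+0.032587) = 0.032.

P(H | E) ≈ 0.032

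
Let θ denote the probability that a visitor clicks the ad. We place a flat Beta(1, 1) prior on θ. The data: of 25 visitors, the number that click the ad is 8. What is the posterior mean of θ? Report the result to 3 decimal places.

Observing 8 successes and 17 failures updates Beta(1, 1) by adding the success and failure counts to the two shape parameters: α = 1+8 = 9, β = 1+17 = 18.
E[θ | data] = 9/(9+18) = 0.333.

Posterior mean ≈ 0.333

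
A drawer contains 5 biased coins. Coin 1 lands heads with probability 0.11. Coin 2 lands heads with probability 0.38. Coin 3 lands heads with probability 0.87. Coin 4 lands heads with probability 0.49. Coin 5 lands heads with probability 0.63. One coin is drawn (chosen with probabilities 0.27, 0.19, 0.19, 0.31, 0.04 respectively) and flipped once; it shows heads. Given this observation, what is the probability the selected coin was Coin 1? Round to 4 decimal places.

Posterior probability ≈ 0.0668

Tabulate prior·likelihood by source: [1] prior 0.27, lik 0.11, product 0.02970; [2] prior 0.19, lik 0.38, product 0.07220; [3] prior 0.19, lik 0.87, product 0.1653; [4] prior 0.31, lik 0.49, product 0.1519; [5] prior 0.04, lik 0.63, product 0.02520.
Normalizing constant = 0.44430; the posterior for Coin 1 is its product over the sum, 0.02970/0.44430 = 0.0668.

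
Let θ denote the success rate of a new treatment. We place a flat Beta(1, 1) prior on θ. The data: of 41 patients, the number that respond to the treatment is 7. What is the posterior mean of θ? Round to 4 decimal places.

The binomial likelihood is conjugate to the Beta prior: with 7 successes and 34 failures, the posterior is Beta(1+7, 1+34) = Beta(8, 35).
E[θ | data] = 8/(8+35) = 0.1860.

Posterior mean ≈ 0.1860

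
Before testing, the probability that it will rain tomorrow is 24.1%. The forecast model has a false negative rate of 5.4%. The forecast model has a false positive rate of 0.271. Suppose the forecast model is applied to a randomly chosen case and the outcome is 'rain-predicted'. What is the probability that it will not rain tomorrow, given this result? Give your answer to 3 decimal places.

P(¬H | E) ≈ 0.474

Let H be the event that it will rain tomorrow. P(H) = 0.241, so P(¬H) = 0.759. With E the 'rain-predicted' result, P(E|H) = 0.946 and P(E|¬H) = 0.271.
P(E) = 0.946·0.241 + 0.271·0.759 = 0.22799 + 0.20569 = 0.43368.
By Bayes' theorem, P(H|E) = 0.22799 / 0.43368 = 0.526. Hence P(¬H|E) = 1 − 0.526 = 0.474.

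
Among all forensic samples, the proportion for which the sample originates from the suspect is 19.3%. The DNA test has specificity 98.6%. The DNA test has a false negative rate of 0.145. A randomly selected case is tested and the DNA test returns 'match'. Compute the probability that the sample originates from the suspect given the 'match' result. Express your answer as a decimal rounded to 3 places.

P(H | E) ≈ 0.936

Let H be the event that the sample originates from the suspect. P(H) = 0.193, so P(¬H) = 0.807. With E the 'match' result, P(E|H) = 0.855 and P(E|¬H) = 0.014.
P(E) = 0.855·0.193 + 0.014·0.807 = 0.16501 + 0.011298 = 0.17631.
By Bayes' theorem, P(H|E) = 0.16501 / 0.17631 = 0.936.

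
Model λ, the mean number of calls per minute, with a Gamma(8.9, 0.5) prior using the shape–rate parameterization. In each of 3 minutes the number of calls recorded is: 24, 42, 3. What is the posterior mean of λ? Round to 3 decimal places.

The Poisson likelihood adds the total count to the shape and the number of exposure periods to the rate. Here ∑xᵢ = 69 and n = 3, so shape 8.9→77.9 and rate 0.5→3.5.
Posterior mean = shape/rate = 77.9/3.5 = 22.257.

Posterior mean ≈ 22.257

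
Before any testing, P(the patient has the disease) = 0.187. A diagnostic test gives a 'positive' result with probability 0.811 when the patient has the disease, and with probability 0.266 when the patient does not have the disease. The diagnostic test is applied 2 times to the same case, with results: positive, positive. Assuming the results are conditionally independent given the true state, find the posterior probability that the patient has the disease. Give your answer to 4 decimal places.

Posterior P(H) ≈ 0.6813

With H the event that the patient has the disease, the joint likelihood of the observed sequence is P(data|H) = 0.811·0.811 = 0.65772 and P(data|¬H) = 0.266·0.266 = 0.070756.
Bayes: P(H|data) = 0.187·0.65772 / (0.187·0.65772 + 0.813·0.070756) = 0.12299/0.18052 = 0.6813.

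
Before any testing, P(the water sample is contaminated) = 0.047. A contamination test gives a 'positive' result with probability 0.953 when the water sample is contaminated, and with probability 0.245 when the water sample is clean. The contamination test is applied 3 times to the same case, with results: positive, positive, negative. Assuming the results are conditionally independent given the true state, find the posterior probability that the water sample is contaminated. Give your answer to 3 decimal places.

Let H be the event that the water sample is contaminated; start with P(H) = 0.047. P('positive'|H) = 0.953, P('positive'|¬H) = 0.245.
Update on result 1 ('positive'): P(H) ← 0.953·0.0470 / (0.953·0.0470 + 0.245·0.9530) = 0.044791/0.27828 = 0.1610.
Update on result 2 ('positive'): P(H) ← 0.953·0.1610 / (0.953·0.1610 + 0.245·0.8390) = 0.15339/0.35896 = 0.4273.
Update on result 3 ('negative'): P(H) ← 0.047·0.4273 / (0.047·0.4273 + 0.755·0.5727) = 0.020085/0.45245 = 0.0444.

Posterior P(H) ≈ 0.044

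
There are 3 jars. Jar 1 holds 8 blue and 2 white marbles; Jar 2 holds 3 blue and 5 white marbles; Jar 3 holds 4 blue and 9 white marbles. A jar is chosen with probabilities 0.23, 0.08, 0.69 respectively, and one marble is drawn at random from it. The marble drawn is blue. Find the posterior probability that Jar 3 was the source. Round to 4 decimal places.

Posterior probability ≈ 0.4980

Tabulate prior·likelihood by source: [1] prior 0.23, lik 0.8, product 0.1840; [2] prior 0.08, lik 0.375, product 0.03000; [3] prior 0.69, lik 0.3077, product 0.2123.
Normalizing constant = 0.42631; the posterior for Jar 3 is its product over the sum, 0.2123/0.42631 = 0.4980.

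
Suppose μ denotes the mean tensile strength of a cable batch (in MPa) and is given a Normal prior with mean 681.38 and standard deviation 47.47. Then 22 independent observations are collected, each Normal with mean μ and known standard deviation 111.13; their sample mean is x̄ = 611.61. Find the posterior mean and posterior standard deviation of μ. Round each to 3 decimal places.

Posterior mean ≈ 625.524; posterior SD ≈ 21.199

Prior precision 1/τ₀² = 1/47.47² = 0.00044377; data precision n/σ² = 22/111.13² = 0.00178139.
Posterior precision = 0.00044377 + 0.00178139 = 0.00222517, giving posterior SD = 1/√0.00222517 = 21.199.
Posterior mean = (0.00044377·681.38 + 0.00178139·611.61) / 0.00222517 = 625.524.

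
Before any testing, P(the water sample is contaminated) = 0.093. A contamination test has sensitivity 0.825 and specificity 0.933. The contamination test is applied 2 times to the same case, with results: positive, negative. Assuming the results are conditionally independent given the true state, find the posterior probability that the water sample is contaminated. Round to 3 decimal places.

Posterior P(H) ≈ 0.191

Let H be the event that the water sample is contaminated; start with P(H) = 0.093. P('positive'|H) = 0.825, P('positive'|¬H) = 0.067.
Update on result 1 ('positive'): P(H) ← 0.825·0.0930 / (0.825·0.0930 + 0.067·0.9070) = 0.076725/0.13749 = 0.5580.
Update on result 2 ('negative'): P(H) ← 0.175·0.5580 / (0.175·0.5580 + 0.933·0.4420) = 0.097654/0.51002 = 0.1915.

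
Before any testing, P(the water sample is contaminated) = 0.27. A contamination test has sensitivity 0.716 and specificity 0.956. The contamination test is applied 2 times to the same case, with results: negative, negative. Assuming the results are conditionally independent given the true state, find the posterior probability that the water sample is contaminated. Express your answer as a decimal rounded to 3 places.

Let H be the event that the water sample is contaminated; start with P(H) = 0.27. P('positive'|H) = 0.716, P('positive'|¬H) = 0.044.
Update on result 1 ('negative'): P(H) ← 0.284·0.2700 / (0.284·0.2700 + 0.956·0.7300) = 0.076680/0.77456 = 0.0990.
Update on result 2 ('negative'): P(H) ← 0.284·0.0990 / (0.284·0.0990 + 0.956·0.9010) = 0.028115/0.88947 = 0.0316.

Posterior P(H) ≈ 0.032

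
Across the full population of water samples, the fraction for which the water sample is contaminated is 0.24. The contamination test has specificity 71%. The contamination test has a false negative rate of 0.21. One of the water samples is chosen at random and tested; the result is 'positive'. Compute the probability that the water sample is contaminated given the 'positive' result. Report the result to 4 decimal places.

P(H | E) ≈ 0.4624

Let H be the event that the water sample is contaminated. P(H) = 0.24, so P(¬H) = 0.76. With E the 'positive' result, P(E|H) = 0.79 and P(E|¬H) = 0.29.
P(E) = 0.79·0.24 + 0.29·0.76 = 0.18960 + 0.22040 = 0.41000.
By Bayes' theorem, P(H|E) = 0.18960 / 0.41000 = 0.4624.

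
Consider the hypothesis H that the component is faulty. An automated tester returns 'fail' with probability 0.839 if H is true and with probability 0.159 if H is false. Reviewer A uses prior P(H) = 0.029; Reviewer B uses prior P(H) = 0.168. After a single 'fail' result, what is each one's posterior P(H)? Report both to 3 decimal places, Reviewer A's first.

P('+'|H) = 0.839, P('+'|¬H) = 0.159.
Reviewer A: numerator 0.839·0.029 = 0.024331; evidence = 0.024331+0.159·0.971 = 0.17872; posterior = 0.136.
Reviewer B: numerator 0.839·0.168 = 0.14095; evidence = 0.14095+0.159·0.832 = 0.27324; posterior = 0.516.

Reviewer A: 0.136; Reviewer B: 0.516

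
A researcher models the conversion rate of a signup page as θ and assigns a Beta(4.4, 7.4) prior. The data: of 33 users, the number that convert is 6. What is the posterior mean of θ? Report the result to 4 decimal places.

Posterior mean ≈ 0.2321

The binomial likelihood is conjugate to the Beta prior: with 6 successes and 27 failures, the posterior is Beta(4.4+6, 7.4+27) = Beta(10.4, 34.4).
E[θ | data] = 10.4/(10.4+34.4) = 0.2321.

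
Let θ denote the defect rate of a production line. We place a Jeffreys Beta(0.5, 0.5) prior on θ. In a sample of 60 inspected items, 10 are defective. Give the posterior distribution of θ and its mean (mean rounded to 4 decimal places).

The binomial likelihood is conjugate to the Beta prior: with 10 successes and 50 failures, the posterior is Beta(0.5+10, 0.5+50) = Beta(10.5, 50.5).
E[θ | data] = 10.5/(10.5+50.5) = 0.1721.

Posterior: Beta(10.5, 50.5); mean ≈ 0.1721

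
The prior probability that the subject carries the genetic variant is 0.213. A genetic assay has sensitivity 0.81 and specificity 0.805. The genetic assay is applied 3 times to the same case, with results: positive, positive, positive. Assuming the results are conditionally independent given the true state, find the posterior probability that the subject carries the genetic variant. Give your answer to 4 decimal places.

With H the event that the subject carries the genetic variant, the joint likelihood of the observed sequence is P(data|H) = 0.81·0.81·0.81 = 0.53144 and P(data|¬H) = 0.195·0.195·0.195 = 0.0074149.
Bayes: P(H|data) = 0.213·0.53144 / (0.213·0.53144 + 0.787·0.0074149) = 0.11320/0.11903 = 0.9510.

Posterior P(H) ≈ 0.9510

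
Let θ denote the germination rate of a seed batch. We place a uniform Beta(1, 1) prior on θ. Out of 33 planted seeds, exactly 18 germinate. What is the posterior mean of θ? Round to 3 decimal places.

Observing 18 successes and 15 failures updates Beta(1, 1) by adding the success and failure counts to the two shape parameters: α = 1+18 = 19, β = 1+15 = 16.
Posterior mean = α/(α+β) = 19/35 = 0.543.

Posterior mean ≈ 0.543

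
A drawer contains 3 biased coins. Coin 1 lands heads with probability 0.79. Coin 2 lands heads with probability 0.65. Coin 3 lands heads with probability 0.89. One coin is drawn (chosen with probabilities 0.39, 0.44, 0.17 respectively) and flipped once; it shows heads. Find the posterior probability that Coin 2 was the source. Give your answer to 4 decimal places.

Posterior probability ≈ 0.3837

P(heads|C1) = 0.79; P(heads|C2) = 0.65; P(heads|C3) = 0.89.
Prior × likelihood for each source: 0.39·0.79=0.3081, 0.44·0.65=0.2860, 0.17·0.89=0.1513. Summing gives P(heads) = 0.74540.
P(Coin 2 | heads) = 0.2860 / 0.74540 = 0.3837.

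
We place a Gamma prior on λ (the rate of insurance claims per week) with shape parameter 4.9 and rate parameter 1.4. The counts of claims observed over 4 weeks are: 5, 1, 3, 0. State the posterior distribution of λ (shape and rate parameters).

The Poisson likelihood adds the total count to the shape and the number of exposure periods to the rate. Here ∑xᵢ = 9 and n = 4, so shape 4.9→13.9 and rate 1.4→5.4.

Posterior: Gamma(shape=13.9, rate=5.4)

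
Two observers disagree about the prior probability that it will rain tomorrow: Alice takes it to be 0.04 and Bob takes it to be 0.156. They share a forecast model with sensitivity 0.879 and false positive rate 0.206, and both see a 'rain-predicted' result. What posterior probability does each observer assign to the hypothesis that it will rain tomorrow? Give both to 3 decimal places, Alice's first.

Alice: 0.151; Bob: 0.441

The likelihood ratio for a 'rain-predicted' result is 0.879/0.206 = 4.2670.
Alice: prior odds 0.04/0.96 = 0.041667; posterior odds 0.17779; posterior probability 0.151.
Bob: prior odds 0.156/0.844 = 0.18483; posterior odds 0.78869; posterior probability 0.441.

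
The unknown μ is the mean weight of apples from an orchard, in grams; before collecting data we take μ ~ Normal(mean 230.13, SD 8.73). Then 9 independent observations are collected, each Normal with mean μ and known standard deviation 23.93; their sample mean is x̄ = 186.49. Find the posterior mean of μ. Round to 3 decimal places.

With known σ, the Normal prior is conjugate. Weight on the data is w = (n/σ²)/(n/σ² + 1/τ₀²) = 0.0157165/(0.0157165+0.0131211) = 0.54500.
Posterior mean = w·x̄ + (1−w)·μ₀ = 0.54500·186.49 + 0.45500·230.13 = 206.346.

Posterior mean ≈ 206.346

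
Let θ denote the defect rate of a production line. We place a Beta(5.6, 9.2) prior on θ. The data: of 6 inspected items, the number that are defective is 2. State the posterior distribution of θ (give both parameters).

Posterior: Beta(7.6, 13.2)

The binomial likelihood is conjugate to the Beta prior: with 2 successes and 4 failures, the posterior is Beta(5.6+2, 9.2+4) = Beta(7.6, 13.2).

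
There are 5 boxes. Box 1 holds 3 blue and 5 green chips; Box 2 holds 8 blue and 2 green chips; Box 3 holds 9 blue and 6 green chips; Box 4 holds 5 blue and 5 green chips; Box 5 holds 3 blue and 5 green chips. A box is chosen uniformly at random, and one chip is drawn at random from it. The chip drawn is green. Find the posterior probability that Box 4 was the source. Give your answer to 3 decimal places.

Posterior probability ≈ 0.213

Tabulate prior·likelihood by source: [1] prior 0.2, lik 0.625, product 0.1250; [2] prior 0.2, lik 0.2, product 0.04000; [3] prior 0.2, lik 0.4, product 0.08000; [4] prior 0.2, lik 0.5, product 0.1000; [5] prior 0.2, lik 0.625, product 0.1250.
Normalizing constant = 0.47000; the posterior for Box 4 is its product over the sum, 0.1000/0.47000 = 0.213.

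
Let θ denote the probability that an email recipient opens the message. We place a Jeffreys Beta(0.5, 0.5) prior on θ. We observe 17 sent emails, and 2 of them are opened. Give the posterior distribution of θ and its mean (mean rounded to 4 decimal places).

Posterior: Beta(2.5, 15.5); mean ≈ 0.1389

Observing 2 successes and 15 failures updates Beta(0.5, 0.5) by adding the success and failure counts to the two shape parameters: α = 0.5+2 = 2.5, β = 0.5+15 = 15.5.
Posterior mean = α/(α+β) = 2.5/18 = 0.1389.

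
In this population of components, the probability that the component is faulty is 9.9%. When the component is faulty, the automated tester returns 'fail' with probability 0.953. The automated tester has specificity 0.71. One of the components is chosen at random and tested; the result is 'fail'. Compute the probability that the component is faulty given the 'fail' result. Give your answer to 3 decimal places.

P(H | E) ≈ 0.265

Let H be the event that the component is faulty. P(H) = 0.099, so P(¬H) = 0.901. With E the 'fail' result, P(E|H) = 0.953 and P(E|¬H) = 0.29.
P(E) = 0.953·0.099 + 0.29·0.901 = 0.094347 + 0.26129 = 0.35564.
By Bayes' theorem, P(H|E) = 0.094347 / 0.35564 = 0.265.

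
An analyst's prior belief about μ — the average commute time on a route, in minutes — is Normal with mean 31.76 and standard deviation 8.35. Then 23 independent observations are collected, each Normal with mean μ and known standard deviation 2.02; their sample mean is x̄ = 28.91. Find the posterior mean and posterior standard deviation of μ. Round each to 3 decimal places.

Posterior mean ≈ 28.917; posterior SD ≈ 0.421

Prior precision 1/τ₀² = 1/8.35² = 0.0143426; data precision n/σ² = 23/2.02² = 5.63670.
Posterior precision = 0.0143426 + 5.63670 = 5.65104, giving posterior SD = 1/√5.65104 = 0.421.
Posterior mean = (0.0143426·31.76 + 5.63670·28.91) / 5.65104 = 28.917.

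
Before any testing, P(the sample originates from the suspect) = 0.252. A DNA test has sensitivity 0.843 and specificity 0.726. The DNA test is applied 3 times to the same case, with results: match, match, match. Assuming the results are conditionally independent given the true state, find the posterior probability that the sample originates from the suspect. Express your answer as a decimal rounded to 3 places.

Posterior P(H) ≈ 0.908

Let H be the event that the sample originates from the suspect; start with P(H) = 0.252. P('match'|H) = 0.843, P('match'|¬H) = 0.274.
Update on result 1 ('match'): P(H) ← 0.843·0.2520 / (0.843·0.2520 + 0.274·0.7480) = 0.21244/0.41739 = 0.5090.
Update on result 2 ('match'): P(H) ← 0.843·0.5090 / (0.843·0.5090 + 0.274·0.4910) = 0.42906/0.56360 = 0.7613.
Update on result 3 ('match'): P(H) ← 0.843·0.7613 / (0.843·0.7613 + 0.274·0.2387) = 0.64176/0.70717 = 0.9075.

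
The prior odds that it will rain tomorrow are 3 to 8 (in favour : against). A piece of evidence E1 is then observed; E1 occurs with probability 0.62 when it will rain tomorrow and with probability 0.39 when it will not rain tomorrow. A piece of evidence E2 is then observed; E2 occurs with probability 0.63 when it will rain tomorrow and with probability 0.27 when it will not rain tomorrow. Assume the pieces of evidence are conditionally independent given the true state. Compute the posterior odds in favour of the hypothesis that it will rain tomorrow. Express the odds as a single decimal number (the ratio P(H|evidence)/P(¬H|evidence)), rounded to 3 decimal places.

Prior odds = 3/8 = 0.37500. In log-odds, ln(0.37500) = -0.98083.
Add log likelihood ratios: ln(1.5897) + ln(2.3333) = 1.3109.
Posterior log-odds = 0.33004, so posterior odds = exp(0.33004) = 1.3910.

Posterior odds ≈ 1.391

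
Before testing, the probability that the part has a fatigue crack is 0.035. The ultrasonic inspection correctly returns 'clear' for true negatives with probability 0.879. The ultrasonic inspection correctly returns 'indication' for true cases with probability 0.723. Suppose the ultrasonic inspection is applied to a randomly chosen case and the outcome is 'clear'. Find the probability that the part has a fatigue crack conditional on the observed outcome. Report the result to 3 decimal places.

P(H | E) ≈ 0.011

Let H be the event that the part has a fatigue crack. P(H) = 0.035, so P(¬H) = 0.965. With E the 'clear' result, P(E|H) = 0.277 and P(E|¬H) = 0.879.
P(E) = 0.277·0.035 + 0.879·0.965 = 0.0096950 + 0.84823 = 0.85793.
By Bayes' theorem, P(H|E) = 0.0096950 / 0.85793 = 0.011.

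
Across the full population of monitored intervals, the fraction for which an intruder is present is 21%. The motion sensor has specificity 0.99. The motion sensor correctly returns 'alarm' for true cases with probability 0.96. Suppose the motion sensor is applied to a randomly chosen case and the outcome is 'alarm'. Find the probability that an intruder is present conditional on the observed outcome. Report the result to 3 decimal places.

P(H | E) ≈ 0.962

Let H be the event that an intruder is present. P(H) = 0.21, so P(¬H) = 0.79. With E the 'alarm' result, P(E|H) = 0.96 and P(E|¬H) = 0.01.
P(E) = 0.96·0.21 + 0.01·0.79 = 0.20160 + 0.0079000 = 0.20950.
By Bayes' theorem, P(H|E) = 0.20160 / 0.20950 = 0.962.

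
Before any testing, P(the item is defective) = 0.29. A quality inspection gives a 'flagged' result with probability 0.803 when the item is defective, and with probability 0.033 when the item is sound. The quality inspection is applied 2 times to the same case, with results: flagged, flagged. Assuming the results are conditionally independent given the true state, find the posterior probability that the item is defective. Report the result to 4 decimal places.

Posterior P(H) ≈ 0.9959

Let H be the event that the item is defective; start with P(H) = 0.29. P('flagged'|H) = 0.803, P('flagged'|¬H) = 0.033.
Update on result 1 ('flagged'): P(H) ← 0.803·0.2900 / (0.803·0.2900 + 0.033·0.7100) = 0.23287/0.25630 = 0.9086.
Update on result 2 ('flagged'): P(H) ← 0.803·0.9086 / (0.803·0.9086 + 0.033·0.0914) = 0.72959/0.73261 = 0.9959.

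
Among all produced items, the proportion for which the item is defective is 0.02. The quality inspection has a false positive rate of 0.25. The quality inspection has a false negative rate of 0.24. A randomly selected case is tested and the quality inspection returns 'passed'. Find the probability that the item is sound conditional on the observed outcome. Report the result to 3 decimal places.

P(¬H | E) ≈ 0.994

Let H be the event that the item is defective. P(H) = 0.02, so P(¬H) = 0.98. With E the 'passed' result, P(E|H) = 0.24 and P(E|¬H) = 0.75.
P(E) = 0.24·0.02 + 0.75·0.98 = 0.0048000 + 0.73500 = 0.73980.
By Bayes' theorem, P(H|E) = 0.0048000 / 0.73980 = 0.006. Hence P(¬H|E) = 1 − 0.006 = 0.994.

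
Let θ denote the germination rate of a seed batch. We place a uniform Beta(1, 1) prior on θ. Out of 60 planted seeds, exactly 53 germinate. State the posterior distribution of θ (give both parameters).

Posterior: Beta(54, 8)

Observing 53 successes and 7 failures updates Beta(1, 1) by adding the success and failure counts to the two shape parameters: α = 1+53 = 54, β = 1+7 = 8.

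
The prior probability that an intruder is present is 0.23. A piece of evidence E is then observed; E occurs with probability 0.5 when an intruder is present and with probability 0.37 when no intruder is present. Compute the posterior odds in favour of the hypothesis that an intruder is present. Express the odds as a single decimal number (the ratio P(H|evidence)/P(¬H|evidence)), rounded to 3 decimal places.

Prior odds = 0.23/(1−0.23) = 0.29870. In log-odds, ln(0.29870) = -1.2083.
Add log likelihood ratio: ln(1.3514) = 0.30111.
Posterior log-odds = -0.90721, so posterior odds = exp(-0.90721) = 0.40365.

Posterior odds ≈ 0.404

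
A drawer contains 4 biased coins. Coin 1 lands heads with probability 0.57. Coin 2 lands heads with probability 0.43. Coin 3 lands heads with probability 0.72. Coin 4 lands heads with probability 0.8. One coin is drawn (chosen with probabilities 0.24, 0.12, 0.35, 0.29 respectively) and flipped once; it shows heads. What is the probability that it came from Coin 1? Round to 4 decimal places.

Posterior probability ≈ 0.2035

Tabulate prior·likelihood by source: [1] prior 0.24, lik 0.57, product 0.1368; [2] prior 0.12, lik 0.43, product 0.05160; [3] prior 0.35, lik 0.72, product 0.2520; [4] prior 0.29, lik 0.8, product 0.2320.
Normalizing constant = 0.67240; the posterior for Coin 1 is its product over the sum, 0.1368/0.67240 = 0.2035.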